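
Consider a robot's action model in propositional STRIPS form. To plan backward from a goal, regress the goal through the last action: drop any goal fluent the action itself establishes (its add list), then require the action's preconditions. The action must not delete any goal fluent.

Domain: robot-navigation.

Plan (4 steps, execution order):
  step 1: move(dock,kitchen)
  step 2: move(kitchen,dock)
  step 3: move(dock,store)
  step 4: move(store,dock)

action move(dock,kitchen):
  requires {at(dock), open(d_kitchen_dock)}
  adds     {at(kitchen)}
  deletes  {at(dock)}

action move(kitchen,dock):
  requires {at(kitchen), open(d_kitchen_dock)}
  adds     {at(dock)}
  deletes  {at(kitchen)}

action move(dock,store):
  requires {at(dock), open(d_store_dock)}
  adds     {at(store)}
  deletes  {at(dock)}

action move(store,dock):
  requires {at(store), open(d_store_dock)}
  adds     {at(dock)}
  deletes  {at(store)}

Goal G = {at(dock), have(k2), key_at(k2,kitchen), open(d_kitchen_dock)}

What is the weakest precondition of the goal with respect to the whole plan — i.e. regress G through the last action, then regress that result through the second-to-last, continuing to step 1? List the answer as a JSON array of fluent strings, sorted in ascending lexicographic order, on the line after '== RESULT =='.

Regress step by step:
  through step 4 (move(store,dock)): drop {at(dock)}, keep {have(k2), key_at(k2,kitchen), open(d_kitchen_dock)}, require {at(store), open(d_store_dock)}
    → {at(store), have(k2), key_at(k2,kitchen), open(d_kitchen_dock), open(d_store_dock)}
  through step 3 (move(dock,store)): drop {at(store)}, keep {have(k2), key_at(k2,kitchen), open(d_kitchen_dock), open(d_store_dock)}, require {at(dock), open(d_store_dock)}
    → {at(dock), have(k2), key_at(k2,kitchen), open(d_kitchen_dock), open(d_store_dock)}
  through step 2 (move(kitchen,dock)): drop {at(dock)}, keep {have(k2), key_at(k2,kitchen), open(d_kitchen_dock), open(d_store_dock)}, require {at(kitchen), open(d_kitchen_dock)}
    → {at(kitchen), have(k2), key_at(k2,kitchen), open(d_kitchen_dock), open(d_store_dock)}
  through step 1 (move(dock,kitchen)): drop {at(kitchen)}, keep {have(k2), key_at(k2,kitchen), open(d_kitchen_dock), open(d_store_dock)}, require {at(dock), open(d_kitchen_dock)}
    → {at(dock), have(k2), key_at(k2,kitchen), open(d_kitchen_dock), open(d_store_dock)}

== RESULT ==
["at(dock)", "have(k2)", "key_at(k2,kitchen)", "open(d_kitchen_dock)", "open(d_store_dock)"]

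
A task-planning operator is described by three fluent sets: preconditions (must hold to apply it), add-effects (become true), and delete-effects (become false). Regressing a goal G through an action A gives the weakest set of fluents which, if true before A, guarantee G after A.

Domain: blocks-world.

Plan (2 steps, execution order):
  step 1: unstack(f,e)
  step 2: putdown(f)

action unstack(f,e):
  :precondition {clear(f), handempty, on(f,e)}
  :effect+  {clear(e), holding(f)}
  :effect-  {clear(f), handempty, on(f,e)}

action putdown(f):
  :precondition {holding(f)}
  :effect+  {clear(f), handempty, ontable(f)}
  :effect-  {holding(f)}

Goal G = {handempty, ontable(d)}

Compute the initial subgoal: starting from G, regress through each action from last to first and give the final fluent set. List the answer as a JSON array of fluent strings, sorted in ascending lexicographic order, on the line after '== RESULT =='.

Work backward from the goal:
  through step 2 (putdown(f)): drop {handempty}, keep {ontable(d)}, require {holding(f)}
    → {holding(f), ontable(d)}
  through step 1 (unstack(f,e)): drop {holding(f)}, keep {ontable(d)}, require {clear(f), handempty, on(f,e)}
    → {clear(f), handempty, on(f,e), ontable(d)}

== RESULT ==
["clear(f)", "handempty", "on(f,e)", "ontable(d)"]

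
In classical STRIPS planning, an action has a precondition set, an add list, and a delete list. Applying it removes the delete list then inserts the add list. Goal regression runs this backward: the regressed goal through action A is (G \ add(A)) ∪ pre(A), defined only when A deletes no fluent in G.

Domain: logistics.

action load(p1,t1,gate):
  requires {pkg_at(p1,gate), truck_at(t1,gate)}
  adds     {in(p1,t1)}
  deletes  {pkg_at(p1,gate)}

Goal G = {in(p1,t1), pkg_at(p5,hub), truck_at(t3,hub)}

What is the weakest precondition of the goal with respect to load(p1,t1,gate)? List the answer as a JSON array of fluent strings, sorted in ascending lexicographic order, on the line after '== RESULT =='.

Regress:
  G ∩ del = {}  (empty — regression defined)
  G \ add = {in(p1,t1), pkg_at(p5,hub), truck_at(t3,hub)} \ {in(p1,t1)} = {pkg_at(p5,hub), truck_at(t3,hub)}
  ∪ pre   = {pkg_at(p5,hub), truck_at(t3,hub)} ∪ {pkg_at(p1,gate), truck_at(t1,gate)}
          = {pkg_at(p1,gate), pkg_at(p5,hub), truck_at(t1,gate), truck_at(t3,hub)}

== RESULT ==
["pkg_at(p1,gate)", "pkg_at(p5,hub)", "truck_at(t1,gate)", "truck_at(t3,hub)"]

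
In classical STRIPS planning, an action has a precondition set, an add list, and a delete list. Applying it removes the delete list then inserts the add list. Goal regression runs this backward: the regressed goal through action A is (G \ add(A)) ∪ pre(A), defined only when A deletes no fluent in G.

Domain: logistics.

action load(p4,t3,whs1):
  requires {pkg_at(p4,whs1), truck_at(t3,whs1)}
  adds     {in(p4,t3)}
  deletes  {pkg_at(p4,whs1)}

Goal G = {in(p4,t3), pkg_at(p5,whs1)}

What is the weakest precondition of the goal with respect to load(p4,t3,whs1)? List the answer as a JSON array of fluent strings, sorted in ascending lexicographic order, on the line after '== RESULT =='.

Regress:
  G ∩ del = {}  (empty — regression defined)
  G \ add = {in(p4,t3), pkg_at(p5,whs1)} \ {in(p4,t3)} = {pkg_at(p5,whs1)}
  ∪ pre   = {pkg_at(p5,whs1)} ∪ {pkg_at(p4,whs1), truck_at(t3,whs1)}
          = {pkg_at(p4,whs1), pkg_at(p5,whs1), truck_at(t3,whs1)}

== RESULT ==
["pkg_at(p4,whs1)", "pkg_at(p5,whs1)", "truck_at(t3,whs1)"]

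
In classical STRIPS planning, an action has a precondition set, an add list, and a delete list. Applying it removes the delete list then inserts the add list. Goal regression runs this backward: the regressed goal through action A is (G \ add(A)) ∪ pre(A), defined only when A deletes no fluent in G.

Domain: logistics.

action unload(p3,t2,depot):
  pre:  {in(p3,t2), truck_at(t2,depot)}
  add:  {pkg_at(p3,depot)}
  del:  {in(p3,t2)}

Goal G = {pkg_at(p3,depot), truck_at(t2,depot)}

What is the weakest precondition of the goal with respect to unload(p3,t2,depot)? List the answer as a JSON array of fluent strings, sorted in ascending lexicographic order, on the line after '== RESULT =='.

Regress:
  G ∩ del = {}  (empty — regression defined)
  G \ add = {pkg_at(p3,depot), truck_at(t2,depot)} \ {pkg_at(p3,depot)} = {truck_at(t2,depot)}
  ∪ pre   = {truck_at(t2,depot)} ∪ {in(p3,t2), truck_at(t2,depot)}
          = {in(p3,t2), truck_at(t2,depot)}

== RESULT ==
["in(p3,t2)", "truck_at(t2,depot)"]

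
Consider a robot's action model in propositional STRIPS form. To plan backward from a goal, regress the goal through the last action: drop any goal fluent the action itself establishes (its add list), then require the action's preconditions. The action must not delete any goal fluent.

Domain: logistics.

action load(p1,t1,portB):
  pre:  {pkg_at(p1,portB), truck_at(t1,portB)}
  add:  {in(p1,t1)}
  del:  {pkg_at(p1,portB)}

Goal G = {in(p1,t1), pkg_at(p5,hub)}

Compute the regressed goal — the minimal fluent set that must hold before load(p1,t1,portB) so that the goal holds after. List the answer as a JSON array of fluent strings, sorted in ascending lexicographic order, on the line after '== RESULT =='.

Regress:
  G ∩ del = {}  (empty — regression defined)
  G \ add = {in(p1,t1), pkg_at(p5,hub)} \ {in(p1,t1)} = {pkg_at(p5,hub)}
  ∪ pre   = {pkg_at(p5,hub)} ∪ {pkg_at(p1,portB), truck_at(t1,portB)}
          = {pkg_at(p1,portB), pkg_at(p5,hub), truck_at(t1,portB)}

== RESULT ==
["pkg_at(p1,portB)", "pkg_at(p5,hub)", "truck_at(t1,portB)"]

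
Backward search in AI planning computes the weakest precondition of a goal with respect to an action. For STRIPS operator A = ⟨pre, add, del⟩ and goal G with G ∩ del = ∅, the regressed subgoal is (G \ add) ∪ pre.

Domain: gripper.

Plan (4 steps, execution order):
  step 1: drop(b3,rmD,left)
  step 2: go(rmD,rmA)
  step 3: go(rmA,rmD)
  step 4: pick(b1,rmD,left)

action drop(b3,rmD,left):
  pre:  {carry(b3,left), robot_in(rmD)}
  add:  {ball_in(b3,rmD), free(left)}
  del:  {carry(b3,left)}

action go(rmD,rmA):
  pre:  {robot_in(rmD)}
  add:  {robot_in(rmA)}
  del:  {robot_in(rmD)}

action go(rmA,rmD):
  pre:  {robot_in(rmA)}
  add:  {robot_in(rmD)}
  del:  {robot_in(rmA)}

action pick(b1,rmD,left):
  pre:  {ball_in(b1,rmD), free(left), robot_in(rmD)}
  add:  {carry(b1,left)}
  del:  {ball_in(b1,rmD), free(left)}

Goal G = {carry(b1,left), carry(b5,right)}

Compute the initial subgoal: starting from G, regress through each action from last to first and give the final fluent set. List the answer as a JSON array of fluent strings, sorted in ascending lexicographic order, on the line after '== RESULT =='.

Work backward from the goal:
  through step 4 (pick(b1,rmD,left)): drop {carry(b1,left)}, keep {carry(b5,right)}, require {ball_in(b1,rmD), free(left), robot_in(rmD)}
    → {ball_in(b1,rmD), carry(b5,right), free(left), robot_in(rmD)}
  through step 3 (go(rmA,rmD)): drop {robot_in(rmD)}, keep {ball_in(b1,rmD), carry(b5,right), free(left)}, require {robot_in(rmA)}
    → {ball_in(b1,rmD), carry(b5,right), free(left), robot_in(rmA)}
  through step 2 (go(rmD,rmA)): drop {robot_in(rmA)}, keep {ball_in(b1,rmD), carry(b5,right), free(left)}, require {robot_in(rmD)}
    → {ball_in(b1,rmD), carry(b5,right), free(left), robot_in(rmD)}
  through step 1 (drop(b3,rmD,left)): drop {free(left)}, keep {ball_in(b1,rmD), carry(b5,right), robot_in(rmD)}, require {carry(b3,left), robot_in(rmD)}
    → {ball_in(b1,rmD), carry(b3,left), carry(b5,right), robot_in(rmD)}

== RESULT ==
["ball_in(b1,rmD)", "carry(b3,left)", "carry(b5,right)", "robot_in(rmD)"]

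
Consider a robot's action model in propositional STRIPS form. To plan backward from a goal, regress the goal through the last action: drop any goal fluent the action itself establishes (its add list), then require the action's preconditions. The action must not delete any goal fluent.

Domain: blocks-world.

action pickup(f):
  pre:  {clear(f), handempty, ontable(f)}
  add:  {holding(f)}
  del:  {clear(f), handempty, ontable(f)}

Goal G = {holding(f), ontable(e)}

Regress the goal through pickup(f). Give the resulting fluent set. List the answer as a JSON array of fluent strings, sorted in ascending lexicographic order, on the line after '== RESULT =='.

Compute (G \ add) ∪ pre:
  G ∩ del = {}  (empty — regression defined)
  G \ add = {holding(f), ontable(e)} \ {holding(f)} = {ontable(e)}
  ∪ pre   = {ontable(e)} ∪ {clear(f), handempty, ontable(f)}
          = {clear(f), handempty, ontable(e), ontable(f)}

== RESULT ==
["clear(f)", "handempty", "ontable(e)", "ontable(f)"]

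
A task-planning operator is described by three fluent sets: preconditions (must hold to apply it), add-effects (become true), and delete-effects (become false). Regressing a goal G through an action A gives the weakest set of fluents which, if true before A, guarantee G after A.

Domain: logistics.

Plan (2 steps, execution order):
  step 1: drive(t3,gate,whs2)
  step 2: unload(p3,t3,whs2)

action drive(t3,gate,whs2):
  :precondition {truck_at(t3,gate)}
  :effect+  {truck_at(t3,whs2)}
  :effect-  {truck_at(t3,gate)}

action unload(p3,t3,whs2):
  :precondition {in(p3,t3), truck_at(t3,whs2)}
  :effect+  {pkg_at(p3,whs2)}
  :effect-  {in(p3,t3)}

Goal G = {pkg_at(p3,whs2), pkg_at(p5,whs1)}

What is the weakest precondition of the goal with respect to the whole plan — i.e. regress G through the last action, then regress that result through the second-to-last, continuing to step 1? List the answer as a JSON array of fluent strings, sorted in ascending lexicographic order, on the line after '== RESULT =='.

Work backward from the goal:
  through step 2 (unload(p3,t3,whs2)): drop {pkg_at(p3,whs2)}, keep {pkg_at(p5,whs1)}, require {in(p3,t3), truck_at(t3,whs2)}
    → {in(p3,t3), pkg_at(p5,whs1), truck_at(t3,whs2)}
  through step 1 (drive(t3,gate,whs2)): drop {truck_at(t3,whs2)}, keep {in(p3,t3), pkg_at(p5,whs1)}, require {truck_at(t3,gate)}
    → {in(p3,t3), pkg_at(p5,whs1), truck_at(t3,gate)}

== RESULT ==
["in(p3,t3)", "pkg_at(p5,whs1)", "truck_at(t3,gate)"]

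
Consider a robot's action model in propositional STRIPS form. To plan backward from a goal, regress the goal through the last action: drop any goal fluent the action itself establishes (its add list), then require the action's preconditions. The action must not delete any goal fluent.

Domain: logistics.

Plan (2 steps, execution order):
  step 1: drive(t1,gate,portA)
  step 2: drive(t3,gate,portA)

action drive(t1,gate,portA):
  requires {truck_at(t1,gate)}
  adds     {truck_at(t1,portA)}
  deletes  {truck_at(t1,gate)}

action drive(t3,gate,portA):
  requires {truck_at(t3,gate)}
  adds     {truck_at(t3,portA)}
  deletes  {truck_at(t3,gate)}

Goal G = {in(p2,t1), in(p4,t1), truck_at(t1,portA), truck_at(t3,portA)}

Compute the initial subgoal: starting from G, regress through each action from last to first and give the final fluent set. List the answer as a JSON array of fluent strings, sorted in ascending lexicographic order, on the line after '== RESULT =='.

Work backward from the goal:
  through step 2 (drive(t3,gate,portA)): drop {truck_at(t3,portA)}, keep {in(p2,t1), in(p4,t1), truck_at(t1,portA)}, require {truck_at(t3,gate)}
    → {in(p2,t1), in(p4,t1), truck_at(t1,portA), truck_at(t3,gate)}
  through step 1 (drive(t1,gate,portA)): drop {truck_at(t1,portA)}, keep {in(p2,t1), in(p4,t1), truck_at(t3,gate)}, require {truck_at(t1,gate)}
    → {in(p2,t1), in(p4,t1), truck_at(t1,gate), truck_at(t3,gate)}

== RESULT ==
["in(p2,t1)", "in(p4,t1)", "truck_at(t1,gate)", "truck_at(t3,gate)"]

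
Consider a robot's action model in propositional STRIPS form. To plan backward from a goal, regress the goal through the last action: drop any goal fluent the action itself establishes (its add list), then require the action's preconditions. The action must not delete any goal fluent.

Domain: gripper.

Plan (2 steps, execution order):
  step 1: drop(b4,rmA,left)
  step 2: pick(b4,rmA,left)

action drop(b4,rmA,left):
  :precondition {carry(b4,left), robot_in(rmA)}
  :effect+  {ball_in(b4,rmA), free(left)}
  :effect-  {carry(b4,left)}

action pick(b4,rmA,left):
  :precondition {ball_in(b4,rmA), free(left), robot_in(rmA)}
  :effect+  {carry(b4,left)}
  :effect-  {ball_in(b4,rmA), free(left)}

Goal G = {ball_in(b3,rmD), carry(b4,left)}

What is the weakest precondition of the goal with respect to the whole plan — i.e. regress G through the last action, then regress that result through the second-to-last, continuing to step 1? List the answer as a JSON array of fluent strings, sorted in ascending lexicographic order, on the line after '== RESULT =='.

Regress step by step:
  through step 2 (pick(b4,rmA,left)): drop {carry(b4,left)}, keep {ball_in(b3,rmD)}, require {ball_in(b4,rmA), free(left), robot_in(rmA)}
    → {ball_in(b3,rmD), ball_in(b4,rmA), free(left), robot_in(rmA)}
  through step 1 (drop(b4,rmA,left)): drop {ball_in(b4,rmA), free(left)}, keep {ball_in(b3,rmD), robot_in(rmA)}, require {carry(b4,left), robot_in(rmA)}
    → {ball_in(b3,rmD), carry(b4,left), robot_in(rmA)}

== RESULT ==
["ball_in(b3,rmD)", "carry(b4,left)", "robot_in(rmA)"]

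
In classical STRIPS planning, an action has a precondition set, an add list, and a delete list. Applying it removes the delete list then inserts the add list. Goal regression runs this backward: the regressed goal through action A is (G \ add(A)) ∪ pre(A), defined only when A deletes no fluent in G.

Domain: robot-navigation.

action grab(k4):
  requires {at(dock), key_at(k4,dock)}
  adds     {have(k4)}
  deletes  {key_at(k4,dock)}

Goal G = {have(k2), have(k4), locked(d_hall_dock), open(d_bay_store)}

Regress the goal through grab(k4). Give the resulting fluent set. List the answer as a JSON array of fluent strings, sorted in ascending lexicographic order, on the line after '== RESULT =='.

Regress:
  G ∩ del = {}  (empty — regression defined)
  G \ add = {have(k2), have(k4), locked(d_hall_dock), open(d_bay_store)} \ {have(k4)} = {have(k2), locked(d_hall_dock), open(d_bay_store)}
  ∪ pre   = {have(k2), locked(d_hall_dock), open(d_bay_store)} ∪ {at(dock), key_at(k4,dock)}
          = {at(dock), have(k2), key_at(k4,dock), locked(d_hall_dock), open(d_bay_store)}

== RESULT ==
["at(dock)", "have(k2)", "key_at(k4,dock)", "locked(d_hall_dock)", "open(d_bay_store)"]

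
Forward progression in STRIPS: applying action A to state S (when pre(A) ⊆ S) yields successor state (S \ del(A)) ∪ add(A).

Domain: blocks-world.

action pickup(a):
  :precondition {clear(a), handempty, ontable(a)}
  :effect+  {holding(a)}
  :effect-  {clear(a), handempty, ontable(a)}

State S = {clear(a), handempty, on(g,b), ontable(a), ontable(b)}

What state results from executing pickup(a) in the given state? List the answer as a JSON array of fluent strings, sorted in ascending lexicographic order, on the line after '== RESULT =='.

Progress:
  pre ⊆ S: {clear(a), handempty, ontable(a)} ⊆ S  — applicable
  S \ del = {on(g,b), ontable(b)}
  ∪ add   = {holding(a), on(g,b), ontable(b)}

== RESULT ==
["holding(a)", "on(g,b)", "ontable(b)"]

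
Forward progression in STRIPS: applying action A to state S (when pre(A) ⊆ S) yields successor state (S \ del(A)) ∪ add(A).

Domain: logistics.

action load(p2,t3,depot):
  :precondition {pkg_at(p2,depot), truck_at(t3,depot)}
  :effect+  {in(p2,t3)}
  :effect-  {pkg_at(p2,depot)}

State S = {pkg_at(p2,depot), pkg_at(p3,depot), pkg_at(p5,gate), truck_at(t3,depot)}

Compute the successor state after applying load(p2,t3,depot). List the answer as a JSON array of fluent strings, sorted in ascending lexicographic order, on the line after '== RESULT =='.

Compute (S \ del) ∪ add:
  pre ⊆ S: {pkg_at(p2,depot), truck_at(t3,depot)} ⊆ S  — applicable
  S \ del = {pkg_at(p3,depot), pkg_at(p5,gate), truck_at(t3,depot)}
  ∪ add   = {in(p2,t3), pkg_at(p3,depot), pkg_at(p5,gate), truck_at(t3,depot)}

== RESULT ==
["in(p2,t3)", "pkg_at(p3,depot)", "pkg_at(p5,gate)", "truck_at(t3,depot)"]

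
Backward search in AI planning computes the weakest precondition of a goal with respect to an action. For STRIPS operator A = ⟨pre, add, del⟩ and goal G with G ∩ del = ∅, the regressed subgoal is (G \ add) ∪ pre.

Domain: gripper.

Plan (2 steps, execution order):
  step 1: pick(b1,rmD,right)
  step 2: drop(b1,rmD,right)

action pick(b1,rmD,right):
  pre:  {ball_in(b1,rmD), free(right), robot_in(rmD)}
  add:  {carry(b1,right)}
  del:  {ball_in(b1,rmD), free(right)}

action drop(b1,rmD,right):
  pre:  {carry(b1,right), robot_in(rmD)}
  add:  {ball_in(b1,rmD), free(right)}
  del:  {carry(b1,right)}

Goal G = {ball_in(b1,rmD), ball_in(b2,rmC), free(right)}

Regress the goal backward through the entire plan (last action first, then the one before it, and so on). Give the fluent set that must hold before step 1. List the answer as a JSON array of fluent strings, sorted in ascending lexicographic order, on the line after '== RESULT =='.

Regress step by step:
  through step 2 (drop(b1,rmD,right)): drop {ball_in(b1,rmD), free(right)}, keep {ball_in(b2,rmC)}, require {carry(b1,right), robot_in(rmD)}
    → {ball_in(b2,rmC), carry(b1,right), robot_in(rmD)}
  through step 1 (pick(b1,rmD,right)): drop {carry(b1,right)}, keep {ball_in(b2,rmC), robot_in(rmD)}, require {ball_in(b1,rmD), free(right), robot_in(rmD)}
    → {ball_in(b1,rmD), ball_in(b2,rmC), free(right), robot_in(rmD)}

== RESULT ==
["ball_in(b1,rmD)", "ball_in(b2,rmC)", "free(right)", "robot_in(rmD)"]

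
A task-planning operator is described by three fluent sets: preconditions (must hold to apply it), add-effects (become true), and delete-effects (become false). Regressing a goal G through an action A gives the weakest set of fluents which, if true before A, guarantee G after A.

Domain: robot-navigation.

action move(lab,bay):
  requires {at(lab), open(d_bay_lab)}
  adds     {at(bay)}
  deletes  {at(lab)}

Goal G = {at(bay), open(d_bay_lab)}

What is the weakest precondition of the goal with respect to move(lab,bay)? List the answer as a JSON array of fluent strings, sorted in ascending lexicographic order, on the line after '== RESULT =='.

Compute (G \ add) ∪ pre:
  G ∩ del = {}  (empty — regression defined)
  G \ add = {at(bay), open(d_bay_lab)} \ {at(bay)} = {open(d_bay_lab)}
  ∪ pre   = {open(d_bay_lab)} ∪ {at(lab), open(d_bay_lab)}
          = {at(lab), open(d_bay_lab)}

== RESULT ==
["at(lab)", "open(d_bay_lab)"]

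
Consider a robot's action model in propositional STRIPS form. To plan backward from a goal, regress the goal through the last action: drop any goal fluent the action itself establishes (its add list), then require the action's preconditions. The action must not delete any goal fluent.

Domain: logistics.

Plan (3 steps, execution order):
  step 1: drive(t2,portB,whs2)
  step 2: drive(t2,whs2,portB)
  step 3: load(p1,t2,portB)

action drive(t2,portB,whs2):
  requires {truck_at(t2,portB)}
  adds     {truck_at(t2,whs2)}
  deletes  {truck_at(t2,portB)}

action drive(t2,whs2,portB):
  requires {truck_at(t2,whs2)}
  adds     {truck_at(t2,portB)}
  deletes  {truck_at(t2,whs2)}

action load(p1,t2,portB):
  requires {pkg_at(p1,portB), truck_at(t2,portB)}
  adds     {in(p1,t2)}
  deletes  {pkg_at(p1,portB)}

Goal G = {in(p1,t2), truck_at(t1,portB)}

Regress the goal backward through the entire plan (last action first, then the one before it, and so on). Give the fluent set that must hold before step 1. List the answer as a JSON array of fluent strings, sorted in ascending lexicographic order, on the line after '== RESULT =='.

Regress step by step:
  through step 3 (load(p1,t2,portB)): drop {in(p1,t2)}, keep {truck_at(t1,portB)}, require {pkg_at(p1,portB), truck_at(t2,portB)}
    → {pkg_at(p1,portB), truck_at(t1,portB), truck_at(t2,portB)}
  through step 2 (drive(t2,whs2,portB)): drop {truck_at(t2,portB)}, keep {pkg_at(p1,portB), truck_at(t1,portB)}, require {truck_at(t2,whs2)}
    → {pkg_at(p1,portB), truck_at(t1,portB), truck_at(t2,whs2)}
  through step 1 (drive(t2,portB,whs2)): drop {truck_at(t2,whs2)}, keep {pkg_at(p1,portB), truck_at(t1,portB)}, require {truck_at(t2,portB)}
    → {pkg_at(p1,portB), truck_at(t1,portB), truck_at(t2,portB)}

== RESULT ==
["pkg_at(p1,portB)", "truck_at(t1,portB)", "truck_at(t2,portB)"]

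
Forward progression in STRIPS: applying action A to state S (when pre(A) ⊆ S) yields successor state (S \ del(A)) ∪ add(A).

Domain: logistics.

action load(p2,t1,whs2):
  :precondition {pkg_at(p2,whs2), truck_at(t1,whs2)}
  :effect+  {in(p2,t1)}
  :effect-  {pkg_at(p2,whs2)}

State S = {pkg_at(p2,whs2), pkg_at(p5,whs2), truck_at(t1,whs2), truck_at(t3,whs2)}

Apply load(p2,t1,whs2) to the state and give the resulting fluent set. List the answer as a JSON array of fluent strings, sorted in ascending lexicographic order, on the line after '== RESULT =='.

Progress:
  pre ⊆ S: {pkg_at(p2,whs2), truck_at(t1,whs2)} ⊆ S  — applicable
  S \ del = {pkg_at(p5,whs2), truck_at(t1,whs2), truck_at(t3,whs2)}
  ∪ add   = {in(p2,t1), pkg_at(p5,whs2), truck_at(t1,whs2), truck_at(t3,whs2)}

== RESULT ==
["in(p2,t1)", "pkg_at(p5,whs2)", "truck_at(t1,whs2)", "truck_at(t3,whs2)"]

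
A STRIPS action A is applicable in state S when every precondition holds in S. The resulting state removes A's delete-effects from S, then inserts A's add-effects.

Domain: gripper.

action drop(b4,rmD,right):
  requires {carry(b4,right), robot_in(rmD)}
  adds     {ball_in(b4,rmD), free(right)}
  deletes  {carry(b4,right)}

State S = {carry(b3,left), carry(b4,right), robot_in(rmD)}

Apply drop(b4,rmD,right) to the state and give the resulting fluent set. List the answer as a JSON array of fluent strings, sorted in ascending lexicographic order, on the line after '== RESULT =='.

Progress:
  pre ⊆ S: {carry(b4,right), robot_in(rmD)} ⊆ S  — applicable
  S \ del = {carry(b3,left), robot_in(rmD)}
  ∪ add   = {ball_in(b4,rmD), carry(b3,left), free(right), robot_in(rmD)}

== RESULT ==
["ball_in(b4,rmD)", "carry(b3,left)", "free(right)", "robot_in(rmD)"]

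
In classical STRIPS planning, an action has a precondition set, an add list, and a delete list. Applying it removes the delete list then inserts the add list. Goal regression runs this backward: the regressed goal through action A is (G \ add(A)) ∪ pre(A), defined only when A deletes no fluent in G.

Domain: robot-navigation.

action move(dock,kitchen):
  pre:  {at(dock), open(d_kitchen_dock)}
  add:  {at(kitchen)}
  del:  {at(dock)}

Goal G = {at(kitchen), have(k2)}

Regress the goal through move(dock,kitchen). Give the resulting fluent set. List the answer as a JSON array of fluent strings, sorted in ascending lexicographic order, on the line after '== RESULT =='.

Compute (G \ add) ∪ pre:
  G ∩ del = {}  (empty — regression defined)
  G \ add = {at(kitchen), have(k2)} \ {at(kitchen)} = {have(k2)}
  ∪ pre   = {have(k2)} ∪ {at(dock), open(d_kitchen_dock)}
          = {at(dock), have(k2), open(d_kitchen_dock)}

== RESULT ==
["at(dock)", "have(k2)", "open(d_kitchen_dock)"]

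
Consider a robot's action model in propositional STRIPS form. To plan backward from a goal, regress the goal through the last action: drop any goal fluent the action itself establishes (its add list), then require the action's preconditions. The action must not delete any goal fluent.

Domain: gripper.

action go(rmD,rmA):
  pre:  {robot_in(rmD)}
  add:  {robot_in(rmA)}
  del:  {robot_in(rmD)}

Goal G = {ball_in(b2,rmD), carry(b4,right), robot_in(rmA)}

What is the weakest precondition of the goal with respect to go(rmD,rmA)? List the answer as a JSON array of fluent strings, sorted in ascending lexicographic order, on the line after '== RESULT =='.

Regress:
  G ∩ del = {}  (empty — regression defined)
  G \ add = {ball_in(b2,rmD), carry(b4,right), robot_in(rmA)} \ {robot_in(rmA)} = {ball_in(b2,rmD), carry(b4,right)}
  ∪ pre   = {ball_in(b2,rmD), carry(b4,right)} ∪ {robot_in(rmD)}
          = {ball_in(b2,rmD), carry(b4,right), robot_in(rmD)}

== RESULT ==
["ball_in(b2,rmD)", "carry(b4,right)", "robot_in(rmD)"]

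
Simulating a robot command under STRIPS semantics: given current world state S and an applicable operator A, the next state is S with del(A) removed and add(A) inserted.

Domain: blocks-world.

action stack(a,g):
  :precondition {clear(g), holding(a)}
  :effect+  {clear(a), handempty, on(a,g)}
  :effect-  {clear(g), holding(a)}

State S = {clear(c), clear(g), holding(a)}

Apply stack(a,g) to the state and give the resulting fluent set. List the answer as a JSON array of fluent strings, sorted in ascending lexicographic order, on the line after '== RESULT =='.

Progress:
  pre ⊆ S: {clear(g), holding(a)} ⊆ S  — applicable
  S \ del = {clear(c)}
  ∪ add   = {clear(a), clear(c), handempty, on(a,g)}

== RESULT ==
["clear(a)", "clear(c)", "handempty", "on(a,g)"]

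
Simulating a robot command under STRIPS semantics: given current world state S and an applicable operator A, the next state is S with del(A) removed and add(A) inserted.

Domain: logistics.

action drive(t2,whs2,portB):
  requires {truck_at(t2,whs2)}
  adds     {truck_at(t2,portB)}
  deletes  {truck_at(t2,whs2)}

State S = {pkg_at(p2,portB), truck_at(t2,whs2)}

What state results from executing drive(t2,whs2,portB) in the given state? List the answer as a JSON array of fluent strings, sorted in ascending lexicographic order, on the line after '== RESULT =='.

Progress:
  pre ⊆ S: {truck_at(t2,whs2)} ⊆ S  — applicable
  S \ del = {pkg_at(p2,portB)}
  ∪ add   = {pkg_at(p2,portB), truck_at(t2,portB)}

== RESULT ==
["pkg_at(p2,portB)", "truck_at(t2,portB)"]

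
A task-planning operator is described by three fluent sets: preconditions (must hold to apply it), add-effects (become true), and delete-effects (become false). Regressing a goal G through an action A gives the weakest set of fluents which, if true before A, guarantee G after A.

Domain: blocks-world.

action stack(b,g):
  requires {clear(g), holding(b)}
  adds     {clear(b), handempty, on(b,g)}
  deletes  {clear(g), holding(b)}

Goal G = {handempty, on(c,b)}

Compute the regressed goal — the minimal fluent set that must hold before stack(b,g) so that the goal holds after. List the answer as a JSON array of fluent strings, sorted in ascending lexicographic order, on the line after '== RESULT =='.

Regress:
  G ∩ del = {}  (empty — regression defined)
  G \ add = {handempty, on(c,b)} \ {clear(b), handempty, on(b,g)} = {on(c,b)}
  ∪ pre   = {on(c,b)} ∪ {clear(g), holding(b)}
          = {clear(g), holding(b), on(c,b)}

== RESULT ==
["clear(g)", "holding(b)", "on(c,b)"]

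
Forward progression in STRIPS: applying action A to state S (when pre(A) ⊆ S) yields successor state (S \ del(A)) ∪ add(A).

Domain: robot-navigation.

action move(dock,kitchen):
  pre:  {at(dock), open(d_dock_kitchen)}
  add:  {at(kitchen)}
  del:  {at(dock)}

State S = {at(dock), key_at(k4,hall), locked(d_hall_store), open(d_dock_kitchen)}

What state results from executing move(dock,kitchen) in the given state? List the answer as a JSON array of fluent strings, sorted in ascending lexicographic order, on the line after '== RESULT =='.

Compute (S \ del) ∪ add:
  pre ⊆ S: {at(dock), open(d_dock_kitchen)} ⊆ S  — applicable
  S \ del = {key_at(k4,hall), locked(d_hall_store), open(d_dock_kitchen)}
  ∪ add   = {at(kitchen), key_at(k4,hall), locked(d_hall_store), open(d_dock_kitchen)}

== RESULT ==
["at(kitchen)", "key_at(k4,hall)", "locked(d_hall_store)", "open(d_dock_kitchen)"]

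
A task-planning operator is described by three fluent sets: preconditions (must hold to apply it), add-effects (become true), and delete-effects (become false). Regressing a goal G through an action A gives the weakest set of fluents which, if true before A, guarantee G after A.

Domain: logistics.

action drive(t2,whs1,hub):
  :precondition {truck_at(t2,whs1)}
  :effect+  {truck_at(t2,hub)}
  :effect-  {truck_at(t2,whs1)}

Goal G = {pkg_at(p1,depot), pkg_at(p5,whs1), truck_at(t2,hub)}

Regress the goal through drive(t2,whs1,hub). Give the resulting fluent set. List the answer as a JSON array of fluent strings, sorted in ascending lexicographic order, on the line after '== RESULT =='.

Regress:
  G ∩ del = {}  (empty — regression defined)
  G \ add = {pkg_at(p1,depot), pkg_at(p5,whs1), truck_at(t2,hub)} \ {truck_at(t2,hub)} = {pkg_at(p1,depot), pkg_at(p5,whs1)}
  ∪ pre   = {pkg_at(p1,depot), pkg_at(p5,whs1)} ∪ {truck_at(t2,whs1)}
          = {pkg_at(p1,depot), pkg_at(p5,whs1), truck_at(t2,whs1)}

== RESULT ==
["pkg_at(p1,depot)", "pkg_at(p5,whs1)", "truck_at(t2,whs1)"]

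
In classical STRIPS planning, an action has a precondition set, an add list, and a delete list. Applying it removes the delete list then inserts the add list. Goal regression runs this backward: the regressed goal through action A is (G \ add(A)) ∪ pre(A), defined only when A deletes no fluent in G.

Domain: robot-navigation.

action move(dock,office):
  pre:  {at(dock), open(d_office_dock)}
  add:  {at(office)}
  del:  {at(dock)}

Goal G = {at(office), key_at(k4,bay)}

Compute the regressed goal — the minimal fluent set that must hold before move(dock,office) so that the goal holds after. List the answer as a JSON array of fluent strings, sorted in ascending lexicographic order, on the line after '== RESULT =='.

Compute (G \ add) ∪ pre:
  G ∩ del = {}  (empty — regression defined)
  G \ add = {at(office), key_at(k4,bay)} \ {at(office)} = {key_at(k4,bay)}
  ∪ pre   = {key_at(k4,bay)} ∪ {at(dock), open(d_office_dock)}
          = {at(dock), key_at(k4,bay), open(d_office_dock)}

== RESULT ==
["at(dock)", "key_at(k4,bay)", "open(d_office_dock)"]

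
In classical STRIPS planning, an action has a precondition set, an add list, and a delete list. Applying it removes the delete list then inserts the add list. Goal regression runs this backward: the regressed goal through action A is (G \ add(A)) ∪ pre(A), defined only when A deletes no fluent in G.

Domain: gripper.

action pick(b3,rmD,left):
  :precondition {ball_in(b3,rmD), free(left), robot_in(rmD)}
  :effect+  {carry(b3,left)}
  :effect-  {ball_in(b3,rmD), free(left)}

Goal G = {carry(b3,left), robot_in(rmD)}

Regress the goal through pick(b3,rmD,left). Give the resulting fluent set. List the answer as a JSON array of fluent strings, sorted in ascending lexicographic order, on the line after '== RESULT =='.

Regress:
  G ∩ del = {}  (empty — regression defined)
  G \ add = {carry(b3,left), robot_in(rmD)} \ {carry(b3,left)} = {robot_in(rmD)}
  ∪ pre   = {robot_in(rmD)} ∪ {ball_in(b3,rmD), free(left), robot_in(rmD)}
          = {ball_in(b3,rmD), free(left), robot_in(rmD)}

== RESULT ==
["ball_in(b3,rmD)", "free(left)", "robot_in(rmD)"]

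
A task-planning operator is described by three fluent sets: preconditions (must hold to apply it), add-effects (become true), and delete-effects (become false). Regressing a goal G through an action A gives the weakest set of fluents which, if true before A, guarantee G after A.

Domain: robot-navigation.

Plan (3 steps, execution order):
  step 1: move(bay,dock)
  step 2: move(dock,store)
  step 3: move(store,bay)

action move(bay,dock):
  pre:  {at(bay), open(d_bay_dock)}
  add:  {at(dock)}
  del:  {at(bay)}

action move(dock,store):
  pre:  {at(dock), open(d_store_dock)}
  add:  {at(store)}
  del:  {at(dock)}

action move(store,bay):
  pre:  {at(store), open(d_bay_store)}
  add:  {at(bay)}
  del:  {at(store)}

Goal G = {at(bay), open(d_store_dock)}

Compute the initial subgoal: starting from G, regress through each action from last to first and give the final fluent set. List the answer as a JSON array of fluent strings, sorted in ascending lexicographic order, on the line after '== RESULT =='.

Work backward from the goal:
  through step 3 (move(store,bay)): drop {at(bay)}, keep {open(d_store_dock)}, require {at(store), open(d_bay_store)}
    → {at(store), open(d_bay_store), open(d_store_dock)}
  through step 2 (move(dock,store)): drop {at(store)}, keep {open(d_bay_store), open(d_store_dock)}, require {at(dock), open(d_store_dock)}
    → {at(dock), open(d_bay_store), open(d_store_dock)}
  through step 1 (move(bay,dock)): drop {at(dock)}, keep {open(d_bay_store), open(d_store_dock)}, require {at(bay), open(d_bay_dock)}
    → {at(bay), open(d_bay_dock), open(d_bay_store), open(d_store_dock)}

== RESULT ==
["at(bay)", "open(d_bay_dock)", "open(d_bay_store)", "open(d_store_dock)"]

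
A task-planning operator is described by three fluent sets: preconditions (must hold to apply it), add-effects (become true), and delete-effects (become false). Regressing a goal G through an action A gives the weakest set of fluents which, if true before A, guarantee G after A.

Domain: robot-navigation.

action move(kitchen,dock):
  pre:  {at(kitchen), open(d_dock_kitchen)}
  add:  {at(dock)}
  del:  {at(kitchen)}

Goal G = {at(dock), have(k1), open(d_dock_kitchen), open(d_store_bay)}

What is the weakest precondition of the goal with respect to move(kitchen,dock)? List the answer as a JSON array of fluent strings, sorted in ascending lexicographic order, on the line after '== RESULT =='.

Compute (G \ add) ∪ pre:
  G ∩ del = {}  (empty — regression defined)
  G \ add = {at(dock), have(k1), open(d_dock_kitchen), open(d_store_bay)} \ {at(dock)} = {have(k1), open(d_dock_kitchen), open(d_store_bay)}
  ∪ pre   = {have(k1), open(d_dock_kitchen), open(d_store_bay)} ∪ {at(kitchen), open(d_dock_kitchen)}
          = {at(kitchen), have(k1), open(d_dock_kitchen), open(d_store_bay)}

== RESULT ==
["at(kitchen)", "have(k1)", "open(d_dock_kitchen)", "open(d_store_bay)"]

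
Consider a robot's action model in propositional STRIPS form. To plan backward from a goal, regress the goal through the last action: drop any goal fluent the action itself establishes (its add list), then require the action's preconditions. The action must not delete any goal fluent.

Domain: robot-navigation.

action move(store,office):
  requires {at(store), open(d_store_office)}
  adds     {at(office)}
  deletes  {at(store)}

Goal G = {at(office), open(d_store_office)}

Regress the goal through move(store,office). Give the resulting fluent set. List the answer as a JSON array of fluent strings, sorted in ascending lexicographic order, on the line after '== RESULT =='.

Compute (G \ add) ∪ pre:
  G ∩ del = {}  (empty — regression defined)
  G \ add = {at(office), open(d_store_office)} \ {at(office)} = {open(d_store_office)}
  ∪ pre   = {open(d_store_office)} ∪ {at(store), open(d_store_office)}
          = {at(store), open(d_store_office)}

== RESULT ==
["at(store)", "open(d_store_office)"]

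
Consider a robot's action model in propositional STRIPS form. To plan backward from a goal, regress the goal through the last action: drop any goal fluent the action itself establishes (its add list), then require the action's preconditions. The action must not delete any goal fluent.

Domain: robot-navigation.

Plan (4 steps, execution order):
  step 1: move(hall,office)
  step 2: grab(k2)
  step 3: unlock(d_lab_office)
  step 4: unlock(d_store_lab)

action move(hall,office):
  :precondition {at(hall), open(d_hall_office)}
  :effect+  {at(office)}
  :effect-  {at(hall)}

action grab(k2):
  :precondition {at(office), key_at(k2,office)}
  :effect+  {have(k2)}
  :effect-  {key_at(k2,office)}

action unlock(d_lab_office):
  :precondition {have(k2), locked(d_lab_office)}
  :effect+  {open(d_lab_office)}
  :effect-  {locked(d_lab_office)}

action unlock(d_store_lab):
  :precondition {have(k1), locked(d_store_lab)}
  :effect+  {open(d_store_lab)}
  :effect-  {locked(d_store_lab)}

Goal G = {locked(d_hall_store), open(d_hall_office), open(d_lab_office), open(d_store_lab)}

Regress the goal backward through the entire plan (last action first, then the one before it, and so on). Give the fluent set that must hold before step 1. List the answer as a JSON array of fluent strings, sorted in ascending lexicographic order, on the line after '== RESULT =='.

Regress step by step:
  through step 4 (unlock(d_store_lab)): drop {open(d_store_lab)}, keep {locked(d_hall_store), open(d_hall_office), open(d_lab_office)}, require {have(k1), locked(d_store_lab)}
    → {have(k1), locked(d_hall_store), locked(d_store_lab), open(d_hall_office), open(d_lab_office)}
  through step 3 (unlock(d_lab_office)): drop {open(d_lab_office)}, keep {have(k1), locked(d_hall_store), locked(d_store_lab), open(d_hall_office)}, require {have(k2), locked(d_lab_office)}
    → {have(k1), have(k2), locked(d_hall_store), locked(d_lab_office), locked(d_store_lab), open(d_hall_office)}
  through step 2 (grab(k2)): drop {have(k2)}, keep {have(k1), locked(d_hall_store), locked(d_lab_office), locked(d_store_lab), open(d_hall_office)}, require {at(office), key_at(k2,office)}
    → {at(office), have(k1), key_at(k2,office), locked(d_hall_store), locked(d_lab_office), locked(d_store_lab), open(d_hall_office)}
  through step 1 (move(hall,office)): drop {at(office)}, keep {have(k1), key_at(k2,office), locked(d_hall_store), locked(d_lab_office), locked(d_store_lab), open(d_hall_office)}, require {at(hall), open(d_hall_office)}
    → {at(hall), have(k1), key_at(k2,office), locked(d_hall_store), locked(d_lab_office), locked(d_store_lab), open(d_hall_office)}

== RESULT ==
["at(hall)", "have(k1)", "key_at(k2,office)", "locked(d_hall_store)", "locked(d_lab_office)", "locked(d_store_lab)", "open(d_hall_office)"]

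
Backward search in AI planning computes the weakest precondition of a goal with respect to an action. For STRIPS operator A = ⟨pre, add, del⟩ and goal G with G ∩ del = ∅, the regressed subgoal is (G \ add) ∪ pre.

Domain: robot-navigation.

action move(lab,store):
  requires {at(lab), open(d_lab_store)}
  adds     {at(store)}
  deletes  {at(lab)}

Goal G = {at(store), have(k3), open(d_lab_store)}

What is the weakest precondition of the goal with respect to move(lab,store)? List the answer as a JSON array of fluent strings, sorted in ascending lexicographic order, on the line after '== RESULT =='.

Regress:
  G ∩ del = {}  (empty — regression defined)
  G \ add = {at(store), have(k3), open(d_lab_store)} \ {at(store)} = {have(k3), open(d_lab_store)}
  ∪ pre   = {have(k3), open(d_lab_store)} ∪ {at(lab), open(d_lab_store)}
          = {at(lab), have(k3), open(d_lab_store)}

== RESULT ==
["at(lab)", "have(k3)", "open(d_lab_store)"]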